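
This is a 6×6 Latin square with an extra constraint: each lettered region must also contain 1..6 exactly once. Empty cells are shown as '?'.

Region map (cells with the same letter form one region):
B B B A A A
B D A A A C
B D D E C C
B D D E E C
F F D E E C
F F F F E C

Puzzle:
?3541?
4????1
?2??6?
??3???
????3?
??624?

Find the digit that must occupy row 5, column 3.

row 2, column 3 = 2: row 2 has {1,4}; col 3 has {3,5,6}; region has {1,4} → only 2 remains.
row 2, column 5 = 5: row 2 has {1,2,4}; col 5 has {1,3,4,6}; region has {1,2,4} → only 5 remains.
row 3, column 1 = 1: row 3 has {2,6}; col 1 has {4}; region has {3,4,5} → only 1 remains.
row 3, column 3 = 4: row 3 has {1,2,6}; col 3 has {2,3,5,6}; region has {2,3} → only 4 remains.
row 3, column 4 = 5: row 3 has {1,2,4,6}; col 4 has {2,4}; region has {3,4} → only 5 remains.
row 3, column 6 = 3: row 3 has {1,2,4,5,6}; col 6 has {1}; region has {1,6} → only 3 remains.
row 4, column 5 = 2: row 4 has {3}; col 5 has {1,3,4,5,6}; region has {3,4,5} → only 2 remains.
row 5, column 1 = 5: row 5 has {3}; col 1 has {1,4}; region has {2,6} → only 5 remains.
row 5, column 3 = 1: row 5 has {3,5}; col 3 has {2,3,4,5,6}; region has {2,3,4} → only 1 remains.

1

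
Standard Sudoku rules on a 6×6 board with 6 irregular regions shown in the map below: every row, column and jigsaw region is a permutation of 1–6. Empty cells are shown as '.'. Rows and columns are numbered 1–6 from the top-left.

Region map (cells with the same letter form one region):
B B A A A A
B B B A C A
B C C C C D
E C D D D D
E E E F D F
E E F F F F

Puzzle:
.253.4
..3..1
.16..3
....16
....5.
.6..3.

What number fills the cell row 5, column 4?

6

row 1, column 5 = 6: row 1 has {2,3,4,5}; col 5 has {1,3,5}; region has {1,3,4,5} → only 6 remains.
row 2, column 4 = 2: row 2 has {1,3}; col 4 has {3}; region has {1,3,4,5,6} → only 2 remains.
row 2, column 5 = 4: row 2 has {1,2,3}; col 5 has {1,3,5,6}; region has {1,6} → only 4 remains.
row 3, column 4 = 5: row 3 has {1,3,6}; col 4 has {2,3}; region has {1,4,6} → only 5 remains.
row 3, column 5 = 2: row 3 has {1,3,5,6}; col 5 has {1,3,4,5,6}; region has {1,4,5,6} → only 2 remains.
row 4, column 2 = 3: row 4 has {1,6}; col 2 has {1,2,6}; region has {1,2,4,5,6} → only 3 remains.
row 4, column 4 = 4: row 4 has {1,3,6}; col 4 has {2,3,5}; region has {1,3,5,6} → only 4 remains.
row 5, column 2 = 4: row 5 has {5}; col 2 has {1,2,3,6}; region has {6} → only 4 remains.
row 5, column 6 = 2: row 5 has {4,5}; col 6 has {1,3,4,6}; region has {3} → only 2 remains.
row 6, column 4 = 1: row 6 has {3,6}; col 4 has {2,3,4,5}; region has {2,3} → only 1 remains.
row 6, column 6 = 5: row 6 has {1,3,6}; col 6 has {1,2,3,4,6}; region has {1,2,3} → only 5 remains.
row 1, column 1 = 1: row 1 has {2,3,4,5,6}; col 1 has {}; region has {2,3} → only 1 remains.
row 2, column 2 = 5: row 2 has {1,2,3,4}; col 2 has {1,2,3,4,6}; region has {1,2,3} → only 5 remains.
row 3, column 1 = 4: row 3 has {1,2,3,5,6}; col 1 has {1}; region has {1,2,3,5} → only 4 remains.
row 4, column 3 = 2: row 4 has {1,3,4,6}; col 3 has {3,5,6}; region has {1,3,4,5,6} → only 2 remains.
row 5, column 1 = 3: row 5 has {2,4,5}; col 1 has {1,4}; region has {4,6} → only 3 remains.
row 5, column 3 = 1: row 5 has {2,3,4,5}; col 3 has {2,3,5,6}; region has {3,4,6} → only 1 remains.
row 5, column 4 = 6: row 5 has {1,2,3,4,5}; col 4 has {1,2,3,4,5}; region has {1,2,3,5} → only 6 remains.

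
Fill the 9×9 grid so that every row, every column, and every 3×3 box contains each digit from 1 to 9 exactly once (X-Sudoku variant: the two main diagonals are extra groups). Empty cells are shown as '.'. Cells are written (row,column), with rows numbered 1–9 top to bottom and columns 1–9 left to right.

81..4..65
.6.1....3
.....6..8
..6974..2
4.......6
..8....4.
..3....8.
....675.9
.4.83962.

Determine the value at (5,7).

(3,3) = 4: in row 3, 4 can only go here (every other open cell in that row sees a 4).
(2,7) = 4: in row 2, 4 can only go here (every other open cell in that row sees a 4).
(4,7) = 8: in row 4, 8 can only go here (every other open cell in that row sees an 8).
(5,6) = 8: in row 5, 8 can only go here (every other open cell in that row sees an 8).
(2,5) = 8: in row 2, 8 can only go here (every other open cell in that row sees an 8).
(6,4) = 6: in row 6, 6 can only go here (every other open cell in that row sees a 6).
(7,1) = 6: in row 7, 6 can only go here (every other open cell in that row sees a 6).
(7,2) = 9: in row 7, 9 can only go here (every other open cell in that row sees a 9).
(8,8) = 3: in row 8, 3 can only go here (every other open cell in that row sees a 3).
(8,4) = 4: in row 8, 4 can only go here (every other open cell in that row sees a 4).
(8,2) = 8: in row 8, 8 can only go here (every other open cell in that row sees an 8).
(7,9) = 4: in row 7, 4 can only go here (every other open cell in that row sees a 4).
(7,7) = 7: in row 7, 7 can only go here (every other open cell in that row sees a 7).
(9,9) = 1: row 9 has {2,3,4,6,8,9}; col 9 has {2,3,4,5,6,8,9}; box has {2,3,4,5,6,7,8,9}; main diagonal has {3,4,6,7,8,9} → only 1 remains.
(5,5) = 2: row 5 has {4,6,8}; col 5 has {3,4,6,7,8}; box has {4,6,7,8,9}; main diagonal has {1,3,4,6,7,8,9}; anti-diagonal has {3,4,5,6,8} → only 2 remains.
(6,6) = 5: row 6 has {4,6,8}; col 6 has {4,6,7,8,9}; box has {2,4,6,7,8,9}; main diagonal has {1,2,3,4,6,7,8,9} → only 5 remains.
(6,9) = 7: row 6 has {4,5,6,8}; col 9 has {1,2,3,4,5,6,8,9}; box has {2,4,6,8} → only 7 remains.
(9,1) = 7: row 9 has {1,2,3,4,6,8,9}; col 1 has {4,6,8}; box has {3,4,6,8,9}; anti-diagonal has {2,3,4,5,6,8} → only 7 remains.
(9,3) = 5: row 9 has {1,2,3,4,6,7,8,9}; col 3 has {3,4,6,8}; box has {3,4,6,7,8,9} → only 5 remains.
(2,6) = 2: row 2 has {1,3,4,6,8}; col 6 has {4,5,6,7,8,9}; box has {1,4,6,8} → only 2 remains.
(2,8) = 9: row 2 has {1,2,3,4,6,8}; col 8 has {2,3,4,6,8}; box has {3,4,5,6,8}; anti-diagonal has {2,3,4,5,6,7,8} → only 9 remains.
(3,7) = 1: row 3 has {4,6,8}; col 7 has {4,5,6,7,8}; box has {3,4,5,6,8,9}; anti-diagonal has {2,3,4,5,6,7,8,9} → only 1 remains.
(3,8) = 7: row 3 has {1,4,6,8}; col 8 has {2,3,4,6,8,9}; box has {1,3,4,5,6,8,9} → only 7 remains.
(5,4) = 3: row 5 has {2,4,6,8}; col 4 has {1,4,6,8,9}; box has {2,4,5,6,7,8,9} → only 3 remains.
(5,7) = 9: row 5 has {2,3,4,6,8}; col 7 has {1,4,5,6,7,8}; box has {2,4,6,7,8} → only 9 remains.

9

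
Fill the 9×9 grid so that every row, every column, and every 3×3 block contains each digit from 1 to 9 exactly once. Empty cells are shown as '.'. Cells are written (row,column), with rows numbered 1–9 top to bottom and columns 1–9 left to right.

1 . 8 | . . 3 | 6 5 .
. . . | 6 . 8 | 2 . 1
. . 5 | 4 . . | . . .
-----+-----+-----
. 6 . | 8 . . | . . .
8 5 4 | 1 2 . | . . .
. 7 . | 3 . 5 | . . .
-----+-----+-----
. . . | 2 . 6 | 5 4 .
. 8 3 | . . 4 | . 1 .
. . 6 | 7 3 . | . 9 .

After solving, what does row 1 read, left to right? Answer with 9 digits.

(1,4) = 9: row 1 has {1,3,5,6,8}; col 4 has {1,2,3,4,6,7,8}; box has {3,4,6,8} → only 9 remains.
(1,5) = 7: row 1 has {1,3,5,6,8,9}; col 5 has {2,3}; box has {3,4,6,8,9} → only 7 remains.
(1,9) = 4: row 1 has {1,3,5,6,7,8,9}; col 9 has {1}; box has {1,2,5,6} → only 4 remains.
(2,5) = 5 (sole candidate).
(3,5) = 1 (sole candidate).
(3,6) = 2 (sole candidate).
(8,4) = 5 (sole candidate).
(8,5) = 9 (sole candidate).
(8,7) = 7 (sole candidate).
(9,6) = 1 (sole candidate).
(9,7) = 8 (sole candidate).
(9,9) = 2 (sole candidate).
(1,2) = 2: row 1 has {1,3,4,5,6,7,8,9}; col 2 has {5,6,7,8}; box has {1,5,8} → only 2 remains.

128973654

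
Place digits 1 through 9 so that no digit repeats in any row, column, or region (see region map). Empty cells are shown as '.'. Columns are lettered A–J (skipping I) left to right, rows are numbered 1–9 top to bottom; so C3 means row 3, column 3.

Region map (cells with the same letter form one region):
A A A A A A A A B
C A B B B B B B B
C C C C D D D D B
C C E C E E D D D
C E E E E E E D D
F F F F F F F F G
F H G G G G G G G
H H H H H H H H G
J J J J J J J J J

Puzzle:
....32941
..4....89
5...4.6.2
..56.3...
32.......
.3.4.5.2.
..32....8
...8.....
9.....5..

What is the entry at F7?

J4 = 7: row 4 has {3,5,6}; col 9 has {1,2,8,9}; region has {4,6} → only 7 remains.
J5 = 5: row 5 has {2,3}; col 9 has {1,2,7,8,9}; region has {4,6,7} → only 5 remains.
J6 = 6: row 6 has {2,3,4,5}; col 9 has {1,2,5,7,8,9}; region has {2,3,8} → only 6 remains.
J8 = 4: row 8 has {8}; col 9 has {1,2,5,6,7,8,9}; region has {2,3,6,8} → only 4 remains.
J9 = 3: row 9 has {5,9}; col 9 has {1,2,4,5,6,7,8,9}; region has {5,9} → only 3 remains.
A2 = 2: in row 2, 2 can only go here (every other open cell in that row sees a 2).
B2 = 1: in row 2, 1 can only go here (every other open cell in that row sees a 1).
H3 = 3: in row 3, 3 can only go here (every other open cell in that row sees a 3).
G4 = 2: in row 4, 2 can only go here (every other open cell in that row sees a 2).
B7 = 4: in row 7, 4 can only go here (every other open cell in that row sees a 4).
A4 = 4: in row 4, 4 can only go here (every other open cell in that row sees a 4).
A7 = 6: in row 7, 6 can only go here (every other open cell in that row sees a 6).
G8 = 3: in row 8, 3 can only go here (every other open cell in that row sees a 3).
G2 = 7: row 2 has {1,2,4,8,9}; col 7 has {2,3,5,6,9}; region has {1,2,4,8,9} → only 7 remains.
G7 = 1: row 7 has {2,3,4,6,8}; col 7 has {2,3,5,6,7,9}; region has {2,3,4,6,8} → only 1 remains.
F2 = 6: row 2 has {1,2,4,7,8,9}; col 6 has {2,3,5}; region has {1,2,4,7,8,9} → only 6 remains.
G6 = 8: row 6 has {2,3,4,5,6}; col 7 has {1,2,3,5,6,7,9}; region has {2,3,4,5,6} → only 8 remains.
E2 = 5: row 2 has {1,2,4,6,7,8,9}; col 5 has {3,4}; region has {1,2,4,6,7,8,9} → only 5 remains.
G5 = 4: row 5 has {2,3,5}; col 7 has {1,2,3,5,6,7,8,9}; region has {2,3,5} → only 4 remains.
D2 = 3: row 2 has {1,2,4,5,6,7,8,9}; col 4 has {2,4,6,8}; region has {1,2,4,5,6,7,8,9} → only 3 remains.
H7 = 5: in row 7, 5 can only go here (every other open cell in that row sees a 5).
B8 = 5: in row 8, 5 can only go here (every other open cell in that row sees a 5).
D1 = 5: in row 1, 5 can only go here (every other open cell in that row sees a 5).
F9 = 4: in row 9, 4 can only go here (every other open cell in that row sees a 4).
A1 = 8: in column 1, 8 can only go here (every other open cell in that column sees an 8).
F3 = 8: in region D, 8 can only go here (every other open cell in that region sees an 8).
B4 = 8: in region C, 8 can only go here (every other open cell in that region sees an 8).
B3 = 9: in column 2, 9 can only go here (every other open cell in that column sees a 9).
D5 = 9: in column 4, 9 can only go here (every other open cell in that column sees a 9).
E4 = 1: row 4 has {2,3,4,5,6,7,8}; col 5 has {3,4,5}; region has {2,3,4,5,9} → only 1 remains.
H4 = 9: row 4 has {1,2,3,4,5,6,7,8}; col 8 has {2,3,4,5,8}; region has {2,3,4,5,6,7,8} → only 9 remains.
F5 = 7: row 5 has {2,3,4,5,9}; col 6 has {2,3,4,5,6,8}; region has {1,2,3,4,5,9} → only 7 remains.
H5 = 1: row 5 has {2,3,4,5,7,9}; col 8 has {2,3,4,5,8,9}; region has {2,3,4,5,6,7,8,9} → only 1 remains.
F7 = 9: row 7 has {1,2,3,4,5,6,8}; col 6 has {2,3,4,5,6,7,8}; region has {1,2,3,4,5,6,8} → only 9 remains.

9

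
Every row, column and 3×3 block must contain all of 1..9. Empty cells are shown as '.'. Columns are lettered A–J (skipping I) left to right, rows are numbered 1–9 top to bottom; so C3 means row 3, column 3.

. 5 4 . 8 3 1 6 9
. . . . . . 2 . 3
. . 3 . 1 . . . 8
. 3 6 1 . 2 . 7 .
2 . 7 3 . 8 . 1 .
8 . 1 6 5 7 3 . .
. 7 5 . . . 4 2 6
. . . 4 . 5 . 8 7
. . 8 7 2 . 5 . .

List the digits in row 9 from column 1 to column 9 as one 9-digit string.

A1 = 7 (sole candidate).
D1 = 2 (sole candidate).
C2 = 9 (sole candidate).
D2 = 5 (sole candidate).
H2 = 4 (sole candidate).
A3 = 6 (sole candidate).
B3 = 2 (sole candidate).
D3 = 9 (sole candidate).
F3 = 4 (sole candidate).
G3 = 7 (sole candidate).
H3 = 5 (sole candidate).
H6 = 9 (sole candidate).
D7 = 8 (sole candidate).
C8 = 2 (sole candidate).
G8 = 9 (sole candidate).
H9 = 3: row 9 has {2,5,7,8}; col 8 has {1,2,4,5,6,7,8,9}; box has {2,4,5,6,7,8,9} → only 3 remains.
J9 = 1: row 9 has {2,3,5,7,8}; col 9 has {3,6,7,8,9}; box has {2,3,4,5,6,7,8,9} → only 1 remains.
A2 = 1 (sole candidate).
B2 = 8 (sole candidate).
F2 = 6 (sole candidate).
G4 = 8 (sole candidate).
G5 = 6 (sole candidate).
B6 = 4 (sole candidate).
J6 = 2 (sole candidate).
A8 = 3 (sole candidate).
E8 = 6 (sole candidate).
F9 = 9: row 9 has {1,2,3,5,7,8}; col 6 has {2,3,4,5,6,7,8}; box has {2,4,5,6,7,8} → only 9 remains.
E2 = 7 (sole candidate).
B5 = 9 (sole candidate).
E5 = 4 (sole candidate).
J5 = 5 (sole candidate).
A7 = 9 (sole candidate).
E7 = 3 (sole candidate).
F7 = 1 (sole candidate).
B8 = 1 (sole candidate).
A9 = 4: row 9 has {1,2,3,5,7,8,9}; col 1 has {1,2,3,6,7,8,9}; box has {1,2,3,5,7,8,9} → only 4 remains.
B9 = 6: row 9 has {1,2,3,4,5,7,8,9}; col 2 has {1,2,3,4,5,7,8,9}; box has {1,2,3,4,5,7,8,9} → only 6 remains.

468729531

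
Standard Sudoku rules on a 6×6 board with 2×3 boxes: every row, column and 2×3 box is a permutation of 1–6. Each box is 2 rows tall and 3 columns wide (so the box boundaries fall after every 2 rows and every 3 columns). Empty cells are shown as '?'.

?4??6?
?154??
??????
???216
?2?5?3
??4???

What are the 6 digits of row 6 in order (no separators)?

row 2, column 6 = 2: row 2 has {1,4,5}; col 6 has {3,6}; box has {4,6} → only 2 remains.
row 3, column 4 = 3: row 3 has {}; col 4 has {2,4,5}; box has {1,2,6} → only 3 remains.
row 4, column 3 = 3: row 4 has {1,2,6}; col 3 has {4,5}; box has {} → only 3 remains.
row 5, column 5 = 4: row 5 has {2,3,5}; col 5 has {1,6}; box has {3,5} → only 4 remains.
row 6, column 5 = 2: row 6 has {4}; col 5 has {1,4,6}; box has {3,4,5} → only 2 remains.
row 6, column 6 = 1: row 6 has {2,4}; col 6 has {2,3,6}; box has {2,3,4,5} → only 1 remains.
row 1, column 3 = 2: row 1 has {4,6}; col 3 has {3,4,5}; box has {1,4,5} → only 2 remains.
row 1, column 4 = 1: row 1 has {2,4,6}; col 4 has {2,3,4,5}; box has {2,4,6} → only 1 remains.
row 1, column 6 = 5: row 1 has {1,2,4,6}; col 6 has {1,2,3,6}; box has {1,2,4,6} → only 5 remains.
row 2, column 5 = 3: row 2 has {1,2,4,5}; col 5 has {1,2,4,6}; box has {1,2,4,5,6} → only 3 remains.
row 3, column 5 = 5: row 3 has {3}; col 5 has {1,2,3,4,6}; box has {1,2,3,6} → only 5 remains.
row 3, column 6 = 4: row 3 has {3,5}; col 6 has {1,2,3,5,6}; box has {1,2,3,5,6} → only 4 remains.
row 4, column 2 = 5: row 4 has {1,2,3,6}; col 2 has {1,2,4}; box has {3} → only 5 remains.
row 6, column 4 = 6: row 6 has {1,2,4}; col 4 has {1,2,3,4,5}; box has {1,2,3,4,5} → only 6 remains.
row 1, column 1 = 3: row 1 has {1,2,4,5,6}; col 1 has {}; box has {1,2,4,5} → only 3 remains.
row 2, column 1 = 6: row 2 has {1,2,3,4,5}; col 1 has {3}; box has {1,2,3,4,5} → only 6 remains.
row 3, column 2 = 6: row 3 has {3,4,5}; col 2 has {1,2,4,5}; box has {3,5} → only 6 remains.
row 3, column 3 = 1: row 3 has {3,4,5,6}; col 3 has {2,3,4,5}; box has {3,5,6} → only 1 remains.
row 4, column 1 = 4: row 4 has {1,2,3,5,6}; col 1 has {3,6}; box has {1,3,5,6} → only 4 remains.
row 5, column 1 = 1: row 5 has {2,3,4,5}; col 1 has {3,4,6}; box has {2,4} → only 1 remains.
row 5, column 3 = 6: row 5 has {1,2,3,4,5}; col 3 has {1,2,3,4,5}; box has {1,2,4} → only 6 remains.
row 6, column 1 = 5: row 6 has {1,2,4,6}; col 1 has {1,3,4,6}; box has {1,2,4,6} → only 5 remains.
row 6, column 2 = 3: row 6 has {1,2,4,5,6}; col 2 has {1,2,4,5,6}; box has {1,2,4,5,6} → only 3 remains.

534621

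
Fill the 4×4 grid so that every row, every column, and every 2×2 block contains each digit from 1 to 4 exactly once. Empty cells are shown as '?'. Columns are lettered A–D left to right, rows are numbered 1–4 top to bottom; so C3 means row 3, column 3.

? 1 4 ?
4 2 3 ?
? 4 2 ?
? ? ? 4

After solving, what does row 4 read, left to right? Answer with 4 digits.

2314

A1 = 3: row 1 has {1,4}; col 1 has {4}; box has {1,2,4} → only 3 remains.
D1 = 2: row 1 has {1,3,4}; col 4 has {4}; box has {3,4} → only 2 remains.
D2 = 1: row 2 has {2,3,4}; col 4 has {2,4}; box has {2,3,4} → only 1 remains.
A3 = 1: row 3 has {2,4}; col 1 has {3,4}; box has {4} → only 1 remains.
D3 = 3: row 3 has {1,2,4}; col 4 has {1,2,4}; box has {2,4} → only 3 remains.
A4 = 2: row 4 has {4}; col 1 has {1,3,4}; box has {1,4} → only 2 remains.
B4 = 3: row 4 has {2,4}; col 2 has {1,2,4}; box has {1,2,4} → only 3 remains.
C4 = 1: row 4 has {2,3,4}; col 3 has {2,3,4}; box has {2,3,4} → only 1 remains.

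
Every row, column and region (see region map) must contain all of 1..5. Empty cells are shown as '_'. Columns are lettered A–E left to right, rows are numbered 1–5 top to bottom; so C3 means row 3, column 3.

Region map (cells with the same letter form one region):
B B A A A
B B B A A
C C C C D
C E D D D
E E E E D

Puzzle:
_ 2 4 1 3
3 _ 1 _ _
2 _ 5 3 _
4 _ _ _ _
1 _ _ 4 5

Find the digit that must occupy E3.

4

A1 = 5: row 1 has {1,2,3,4}; col 1 has {1,2,3,4}; region has {1,2,3} → only 5 remains.
B2 = 4: row 2 has {1,3}; col 2 has {2}; region has {1,2,3,5} → only 4 remains.
E2 = 2: row 2 has {1,3,4}; col 5 has {3,5}; region has {1,3,4} → only 2 remains.
B3 = 1: row 3 has {2,3,5}; col 2 has {2,4}; region has {2,3,4,5} → only 1 remains.
E3 = 4: row 3 has {1,2,3,5}; col 5 has {2,3,5}; region has {5} → only 4 remains.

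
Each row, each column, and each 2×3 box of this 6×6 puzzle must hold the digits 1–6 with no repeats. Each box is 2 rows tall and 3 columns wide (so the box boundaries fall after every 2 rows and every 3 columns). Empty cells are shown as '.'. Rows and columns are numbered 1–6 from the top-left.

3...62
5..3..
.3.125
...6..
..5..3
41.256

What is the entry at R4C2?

5

R1C2 = 4 (sole candidate).
R1C3 = 1 (sole candidate).
R1C4 = 5 (sole candidate).
R3C1 = 6 (sole candidate).
R3C3 = 4 (sole candidate).
R4C3 = 2 (sole candidate).
R4C6 = 4 (sole candidate).
R5C1 = 2 (sole candidate).
R5C2 = 6 (sole candidate).
R5C4 = 4 (sole candidate).
R5C5 = 1 (sole candidate).
R6C3 = 3 (sole candidate).
R2C2 = 2 (sole candidate).
R2C3 = 6 (sole candidate).
R2C5 = 4 (sole candidate).
R2C6 = 1 (sole candidate).
R4C1 = 1 (sole candidate).
R4C2 = 5: row 4 has {1,2,4,6}; col 2 has {1,2,3,4,6}; box has {1,2,3,4,6} → only 5 remains.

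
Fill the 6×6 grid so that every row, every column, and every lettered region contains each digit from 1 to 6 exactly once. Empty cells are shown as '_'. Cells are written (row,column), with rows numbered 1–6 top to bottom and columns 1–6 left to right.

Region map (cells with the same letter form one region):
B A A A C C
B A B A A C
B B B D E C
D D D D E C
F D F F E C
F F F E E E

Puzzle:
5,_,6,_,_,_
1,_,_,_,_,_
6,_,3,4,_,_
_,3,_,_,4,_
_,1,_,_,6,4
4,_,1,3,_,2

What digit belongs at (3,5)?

1

(3,2) = 2 (sole candidate).
(4,1) = 2 (sole candidate).
(4,3) = 5 (sole candidate).
(4,4) = 6 (sole candidate).
(4,6) = 1 (sole candidate).
(5,1) = 3 (sole candidate).
(5,3) = 2 (sole candidate).
(5,4) = 5 (sole candidate).
(6,2) = 6 (sole candidate).
(6,5) = 5 (sole candidate).
(1,2) = 4 (sole candidate).
(1,6) = 3 (sole candidate).
(2,2) = 5 (sole candidate).
(2,3) = 4 (sole candidate).
(2,4) = 2 (sole candidate).
(2,5) = 3 (sole candidate).
(2,6) = 6 (sole candidate).
(3,5) = 1: row 3 has {2,3,4,6}; col 5 has {3,4,5,6}; region has {2,3,4,5,6} → only 1 remains.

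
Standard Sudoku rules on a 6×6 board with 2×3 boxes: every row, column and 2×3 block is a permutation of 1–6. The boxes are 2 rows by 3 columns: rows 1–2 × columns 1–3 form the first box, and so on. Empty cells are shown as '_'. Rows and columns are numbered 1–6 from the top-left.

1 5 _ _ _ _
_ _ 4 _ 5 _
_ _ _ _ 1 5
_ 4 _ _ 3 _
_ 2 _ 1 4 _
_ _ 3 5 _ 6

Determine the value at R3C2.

R4C6 = 2 (sole candidate).
R5C6 = 3 (sole candidate).
R6C1 = 4 (sole candidate).
R6C2 = 1 (sole candidate).
R6C5 = 2 (sole candidate).
R1C5 = 6 (sole candidate).
R1C6 = 4 (sole candidate).
R2C6 = 1 (sole candidate).
R4C4 = 6 (sole candidate).
R1C3 = 2 (sole candidate).
R1C4 = 3 (sole candidate).
R2C4 = 2 (sole candidate).
R3C3 = 6 (sole candidate).
R3C4 = 4 (sole candidate).
R4C1 = 5 (sole candidate).
R4C3 = 1 (sole candidate).
R5C1 = 6 (sole candidate).
R5C3 = 5 (sole candidate).
R2C1 = 3 (sole candidate).
R2C2 = 6 (sole candidate).
R3C1 = 2 (sole candidate).
R3C2 = 3: row 3 has {1,2,4,5,6}; col 2 has {1,2,4,5,6}; box has {1,2,4,5,6} → only 3 remains.

3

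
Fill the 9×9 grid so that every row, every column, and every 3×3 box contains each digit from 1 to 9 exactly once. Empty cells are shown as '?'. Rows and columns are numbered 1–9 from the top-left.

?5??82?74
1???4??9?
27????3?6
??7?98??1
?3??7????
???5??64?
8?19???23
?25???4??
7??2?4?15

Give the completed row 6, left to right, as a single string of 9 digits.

918523647

r1c7 = 1 (sole candidate).
r3c4 = 1 (sole candidate).
r3c5 = 5 (sole candidate).
r3c6 = 9 (sole candidate).
r3c8 = 8 (sole candidate).
r5c8 = 5 (sole candidate).
r6c1 = 9: row 6 has {4,5,6}; col 1 has {1,2,7,8}; box has {3,7} → only 9 remains.
r7c5 = 6 (sole candidate).
r7c7 = 7 (sole candidate).
r8c8 = 6 (sole candidate).
r9c5 = 3 (sole candidate).
r2c9 = 2 (sole candidate).
r3c3 = 4 (sole candidate).
r4c7 = 2 (sole candidate).
r4c8 = 3 (sole candidate).
r7c2 = 4 (sole candidate).
r7c6 = 5 (sole candidate).
r8c1 = 3 (sole candidate).
r8c5 = 1 (sole candidate).
r8c6 = 7 (sole candidate).
r1c1 = 6 (sole candidate).
r1c4 = 3 (sole candidate).
r2c2 = 8 (sole candidate).
r2c3 = 3 (sole candidate).
r2c6 = 6 (sole candidate).
r2c7 = 5 (sole candidate).
r4c2 = 6 (sole candidate).
r4c4 = 4 (sole candidate).
r5c1 = 4 (sole candidate).
r5c4 = 6 (sole candidate).
r5c6 = 1 (sole candidate).
r6c2 = 1: row 6 has {4,5,6,9}; col 2 has {2,3,4,5,6,7,8}; box has {3,4,6,7,9} → only 1 remains.
r6c5 = 2: row 6 has {1,4,5,6,9}; col 5 has {1,3,4,5,6,7,8,9}; box has {1,4,5,6,7,8,9} → only 2 remains.
r6c6 = 3: row 6 has {1,2,4,5,6,9}; col 6 has {1,2,4,5,6,7,8,9}; box has {1,2,4,5,6,7,8,9} → only 3 remains.
r8c4 = 8 (sole candidate).
r8c9 = 9 (sole candidate).
r9c2 = 9 (sole candidate).
r9c3 = 6 (sole candidate).
r9c7 = 8 (sole candidate).
r1c3 = 9 (sole candidate).
r2c4 = 7 (sole candidate).
r4c1 = 5 (sole candidate).
r5c7 = 9 (sole candidate).
r5c9 = 8 (sole candidate).
r6c3 = 8: row 6 has {1,2,3,4,5,6,9}; col 3 has {1,3,4,5,6,7,9}; box has {1,3,4,5,6,7,9} → only 8 remains.
r6c9 = 7: row 6 has {1,2,3,4,5,6,8,9}; col 9 has {1,2,3,4,5,6,8,9}; box has {1,2,3,4,5,6,8,9} → only 7 remains.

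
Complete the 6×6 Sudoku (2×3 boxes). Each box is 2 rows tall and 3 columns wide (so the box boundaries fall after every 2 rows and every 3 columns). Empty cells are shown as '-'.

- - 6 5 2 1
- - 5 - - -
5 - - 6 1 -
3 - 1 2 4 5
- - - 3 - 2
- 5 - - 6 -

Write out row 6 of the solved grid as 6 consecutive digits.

253164

R1C1 = 4: row 1 has {1,2,5,6}; col 1 has {3,5}; box has {5,6} → only 4 remains.
R1C2 = 3: row 1 has {1,2,4,5,6}; col 2 has {5}; box has {4,5,6} → only 3 remains.
R2C4 = 4: row 2 has {5}; col 4 has {2,3,5,6}; box has {1,2,5} → only 4 remains.
R2C5 = 3: row 2 has {4,5}; col 5 has {1,2,4,6}; box has {1,2,4,5} → only 3 remains.
R2C6 = 6: row 2 has {3,4,5}; col 6 has {1,2,5}; box has {1,2,3,4,5} → only 6 remains.
R3C6 = 3: row 3 has {1,5,6}; col 6 has {1,2,5,6}; box has {1,2,4,5,6} → only 3 remains.
R4C2 = 6: row 4 has {1,2,3,4,5}; col 2 has {3,5}; box has {1,3,5} → only 6 remains.
R5C3 = 4: row 5 has {2,3}; col 3 has {1,5,6}; box has {5} → only 4 remains.
R5C5 = 5: row 5 has {2,3,4}; col 5 has {1,2,3,4,6}; box has {2,3,6} → only 5 remains.
R6C4 = 1: row 6 has {5,6}; col 4 has {2,3,4,5,6}; box has {2,3,5,6} → only 1 remains.
R6C6 = 4: row 6 has {1,5,6}; col 6 has {1,2,3,5,6}; box has {1,2,3,5,6} → only 4 remains.
R3C3 = 2: row 3 has {1,3,5,6}; col 3 has {1,4,5,6}; box has {1,3,5,6} → only 2 remains.
R5C2 = 1: row 5 has {2,3,4,5}; col 2 has {3,5,6}; box has {4,5} → only 1 remains.
R6C1 = 2: row 6 has {1,4,5,6}; col 1 has {3,4,5}; box has {1,4,5} → only 2 remains.
R6C3 = 3: row 6 has {1,2,4,5,6}; col 3 has {1,2,4,5,6}; box has {1,2,4,5} → only 3 remains.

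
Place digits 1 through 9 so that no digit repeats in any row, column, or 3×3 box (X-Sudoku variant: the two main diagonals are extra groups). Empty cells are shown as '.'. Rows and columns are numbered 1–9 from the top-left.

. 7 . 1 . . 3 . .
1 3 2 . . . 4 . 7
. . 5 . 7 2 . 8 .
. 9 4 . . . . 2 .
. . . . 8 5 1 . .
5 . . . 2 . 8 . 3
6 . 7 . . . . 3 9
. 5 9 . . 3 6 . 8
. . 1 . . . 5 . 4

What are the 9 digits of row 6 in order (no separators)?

516427893

row 1, column 1 = 9 (sole candidate).
row 3, column 1 = 4 (sole candidate).
row 3, column 2 = 6 (sole candidate).
row 3, column 7 = 9 (sole candidate).
row 3, column 9 = 1 (sole candidate).
row 4, column 7 = 7 (sole candidate).
row 5, column 2 = 2 (sole candidate).
row 5, column 9 = 6 (sole candidate).
row 6, column 2 = 1: row 6 has {2,3,5,8}; col 2 has {2,3,5,6,7,9}; box has {2,4,5,9} → only 1 remains.
row 6, column 3 = 6: row 6 has {1,2,3,5,8}; col 3 has {1,2,4,5,7,9}; box has {1,2,4,5,9} → only 6 remains.
row 6, column 4 = 4: row 6 has {1,2,3,5,6,8}; col 4 has {1}; box has {2,5,8}; anti-diagonal has {5,7,8,9} → only 4 remains.
row 6, column 6 = 7: row 6 has {1,2,3,4,5,6,8}; col 6 has {2,3,5}; box has {2,4,5,8}; main diagonal has {3,4,5,8,9} → only 7 remains.
row 6, column 8 = 9: row 6 has {1,2,3,4,5,6,7,8}; col 8 has {2,3,8}; box has {1,2,3,6,7,8} → only 9 remains.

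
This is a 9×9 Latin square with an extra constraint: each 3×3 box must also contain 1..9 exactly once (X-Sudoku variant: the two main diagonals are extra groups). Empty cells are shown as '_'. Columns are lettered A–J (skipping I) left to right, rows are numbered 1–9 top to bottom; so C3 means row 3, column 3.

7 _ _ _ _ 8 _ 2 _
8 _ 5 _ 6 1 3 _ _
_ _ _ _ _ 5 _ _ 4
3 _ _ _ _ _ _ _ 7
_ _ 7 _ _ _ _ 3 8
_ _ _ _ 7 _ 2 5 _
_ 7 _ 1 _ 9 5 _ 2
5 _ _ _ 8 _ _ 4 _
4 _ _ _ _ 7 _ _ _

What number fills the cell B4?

J2 = 9: row 2 has {1,3,5,6,8}; col 9 has {2,4,7,8}; box has {2,3,4} → only 9 remains.
A7 = 6: row 7 has {1,2,5,7,9}; col 1 has {3,4,5,7,8}; box has {4,5,7} → only 6 remains.
H7 = 8: row 7 has {1,2,5,6,7,9}; col 8 has {2,3,4,5}; box has {2,4,5} → only 8 remains.
B2 = 2: row 2 has {1,3,5,6,8,9}; col 2 has {7}; box has {5,7,8}; main diagonal has {4,5,7} → only 2 remains.
H2 = 7: row 2 has {1,2,3,5,6,8,9}; col 8 has {2,3,4,5,8}; box has {2,3,4,9}; anti-diagonal has {4} → only 7 remains.
C7 = 3: row 7 has {1,2,5,6,7,8,9}; col 3 has {5,7}; box has {4,5,6,7}; anti-diagonal has {4,7} → only 3 remains.
E7 = 4: row 7 has {1,2,3,5,6,7,8,9}; col 5 has {6,7,8}; box has {1,7,8,9} → only 4 remains.
D2 = 4: row 2 has {1,2,3,5,6,7,8,9}; col 4 has {1}; box has {1,5,6,8} → only 4 remains.
J1 = 5: in row 1, 5 can only go here (every other open cell in that row sees a 5).
D3 = 7: in row 3, 7 can only go here (every other open cell in that row sees a 7).
G3 = 8: in row 3, 8 can only go here (every other open cell in that row sees an 8).
E3 = 2: in row 3, 2 can only go here (every other open cell in that row sees a 2).
B3 = 3: in row 3, 3 can only go here (every other open cell in that row sees a 3).
F6 = 3: in row 6, 3 can only go here (every other open cell in that row sees a 3).
G8 = 7: in row 8, 7 can only go here (every other open cell in that row sees a 7).
A5 = 2: in column 1, 2 can only go here (every other open cell in that column sees a 2).
F4 = 2: in row 4, 2 can only go here (every other open cell in that row sees a 2).
F8 = 6: row 8 has {4,5,7,8}; col 6 has {1,2,3,5,7,8,9}; box has {1,4,7,8,9} → only 6 remains.
F5 = 4: row 5 has {2,3,7,8}; col 6 has {1,2,3,5,6,7,8,9}; box has {2,3,7} → only 4 remains.
D4 = 8: in column 4, 8 can only go here (every other open cell in that column sees an 8).
G4 = 4: in column 7, 4 can only go here (every other open cell in that column sees a 4).
J8 = 3: in column 9, 3 can only go here (every other open cell in that column sees a 3).
D8 = 2: row 8 has {3,4,5,6,7,8}; col 4 has {1,4,7,8}; box has {1,4,6,7,8,9} → only 2 remains.
C9 = 2: in row 9, 2 can only go here (every other open cell in that row sees a 2).
B9 = 8: in row 9, 8 can only go here (every other open cell in that row sees an 8).
C6 = 8: in row 6, 8 can only go here (every other open cell in that row sees an 8).
B6 = 4: in row 6, 4 can only go here (every other open cell in that row sees a 4).
C1 = 4: in row 1, 4 can only go here (every other open cell in that row sees a 4).
D6 = 6: in anti-diagonal, 6 can only go here (every other open cell in that diagonal sees a 6).
J6 = 1: row 6 has {2,3,4,5,6,7,8}; col 9 has {2,3,4,5,7,8,9}; box has {2,3,4,5,7,8} → only 1 remains.
J9 = 6: row 9 has {2,4,7,8}; col 9 has {1,2,3,4,5,7,8,9}; box has {2,3,4,5,7,8}; main diagonal has {2,3,4,5,7,8} → only 6 remains.
A6 = 9: row 6 has {1,2,3,4,5,6,7,8}; col 1 has {2,3,4,5,6,7,8}; box has {2,3,4,7,8} → only 9 remains.
A3 = 1: row 3 has {2,3,4,5,7,8}; col 1 has {2,3,4,5,6,7,8,9}; box has {2,3,4,5,7,8} → only 1 remains.
C3 = 9: row 3 has {1,2,3,4,5,7,8}; col 3 has {2,3,4,5,7,8}; box has {1,2,3,4,5,7,8}; main diagonal has {2,3,4,5,6,7,8} → only 9 remains.
H3 = 6: row 3 has {1,2,3,4,5,7,8,9}; col 8 has {2,3,4,5,7,8}; box has {2,3,4,5,7,8,9} → only 6 remains.
H4 = 9: row 4 has {2,3,4,7,8}; col 8 has {2,3,4,5,6,7,8}; box has {1,2,3,4,5,7,8} → only 9 remains.
E5 = 1: row 5 has {2,3,4,7,8}; col 5 has {2,4,6,7,8}; box has {2,3,4,6,7,8}; main diagonal has {2,3,4,5,6,7,8,9}; anti-diagonal has {2,3,4,5,6,7,8} → only 1 remains.
G5 = 6: row 5 has {1,2,3,4,7,8}; col 7 has {2,3,4,5,7,8}; box has {1,2,3,4,5,7,8,9} → only 6 remains.
B8 = 9: row 8 has {2,3,4,5,6,7,8}; col 2 has {2,3,4,7,8}; box has {2,3,4,5,6,7,8}; anti-diagonal has {1,2,3,4,5,6,7,8} → only 9 remains.
C8 = 1: row 8 has {2,3,4,5,6,7,8,9}; col 3 has {2,3,4,5,7,8,9}; box has {2,3,4,5,6,7,8,9} → only 1 remains.
H9 = 1: row 9 has {2,4,6,7,8}; col 8 has {2,3,4,5,6,7,8,9}; box has {2,3,4,5,6,7,8} → only 1 remains.
B1 = 6: row 1 has {2,4,5,7,8}; col 2 has {2,3,4,7,8,9}; box has {1,2,3,4,5,7,8,9} → only 6 remains.
G1 = 1: row 1 has {2,4,5,6,7,8}; col 7 has {2,3,4,5,6,7,8}; box has {2,3,4,5,6,7,8,9} → only 1 remains.
C4 = 6: row 4 has {2,3,4,7,8,9}; col 3 has {1,2,3,4,5,7,8,9}; box has {2,3,4,7,8,9} → only 6 remains.
E4 = 5: row 4 has {2,3,4,6,7,8,9}; col 5 has {1,2,4,6,7,8}; box has {1,2,3,4,6,7,8} → only 5 remains.
B5 = 5: row 5 has {1,2,3,4,6,7,8}; col 2 has {2,3,4,6,7,8,9}; box has {2,3,4,6,7,8,9} → only 5 remains.
D5 = 9: row 5 has {1,2,3,4,5,6,7,8}; col 4 has {1,2,4,6,7,8}; box has {1,2,3,4,5,6,7,8} → only 9 remains.
E9 = 3: row 9 has {1,2,4,6,7,8}; col 5 has {1,2,4,5,6,7,8}; box has {1,2,4,6,7,8,9} → only 3 remains.
G9 = 9: row 9 has {1,2,3,4,6,7,8}; col 7 has {1,2,3,4,5,6,7,8}; box has {1,2,3,4,5,6,7,8} → only 9 remains.
D1 = 3: row 1 has {1,2,4,5,6,7,8}; col 4 has {1,2,4,6,7,8,9}; box has {1,2,4,5,6,7,8} → only 3 remains.
E1 = 9: row 1 has {1,2,3,4,5,6,7,8}; col 5 has {1,2,3,4,5,6,7,8}; box has {1,2,3,4,5,6,7,8} → only 9 remains.
B4 = 1: row 4 has {2,3,4,5,6,7,8,9}; col 2 has {2,3,4,5,6,7,8,9}; box has {2,3,4,5,6,7,8,9} → only 1 remains.

1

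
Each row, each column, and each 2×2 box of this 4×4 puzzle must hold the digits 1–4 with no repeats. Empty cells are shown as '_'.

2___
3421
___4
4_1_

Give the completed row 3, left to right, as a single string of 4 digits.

1234

r1c2 = 1 (sole candidate).
r1c4 = 3 (sole candidate).
r3c1 = 1: row 3 has {4}; col 1 has {2,3,4}; box has {4} → only 1 remains.
r3c3 = 3: row 3 has {1,4}; col 3 has {1,2}; box has {1,4} → only 3 remains.
r4c4 = 2 (sole candidate).
r1c3 = 4 (sole candidate).
r3c2 = 2: row 3 has {1,3,4}; col 2 has {1,4}; box has {1,4} → only 2 remains.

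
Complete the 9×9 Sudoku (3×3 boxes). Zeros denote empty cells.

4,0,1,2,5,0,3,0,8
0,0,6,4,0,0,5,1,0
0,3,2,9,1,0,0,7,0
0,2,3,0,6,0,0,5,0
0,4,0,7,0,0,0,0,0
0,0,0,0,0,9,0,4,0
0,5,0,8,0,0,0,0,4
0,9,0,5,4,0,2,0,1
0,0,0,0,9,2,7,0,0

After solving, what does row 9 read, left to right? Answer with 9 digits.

r1c2 = 7 (sole candidate).
r1c6 = 6 (sole candidate).
r1c8 = 9 (sole candidate).
r2c2 = 8 (sole candidate).
r2c9 = 2 (sole candidate).
r3c1 = 5 (sole candidate).
r3c6 = 8 (sole candidate).
r3c9 = 6 (sole candidate).
r4c4 = 1 (sole candidate).
r4c6 = 4 (sole candidate).
r6c4 = 3 (sole candidate).
r6c9 = 7 (sole candidate).
r7c3 = 7 (sole candidate).
r7c5 = 3 (sole candidate).
r7c6 = 1 (sole candidate).
r7c8 = 6 (sole candidate).
r8c3 = 8 (sole candidate).
r8c6 = 7 (sole candidate).
r8c8 = 3 (sole candidate).
r9c3 = 4: row 9 has {2,7,9}; col 3 has {1,2,3,6,7,8}; box has {5,7,8,9} → only 4 remains.
r9c4 = 6: row 9 has {2,4,7,9}; col 4 has {1,2,3,4,5,7,8,9}; box has {1,2,3,4,5,7,8,9} → only 6 remains.
r9c8 = 8: row 9 has {2,4,6,7,9}; col 8 has {1,3,4,5,6,7,9}; box has {1,2,3,4,6,7} → only 8 remains.
r9c9 = 5: row 9 has {2,4,6,7,8,9}; col 9 has {1,2,4,6,7,8}; box has {1,2,3,4,6,7,8} → only 5 remains.
r2c1 = 9 (sole candidate).
r2c5 = 7 (sole candidate).
r2c6 = 3 (sole candidate).
r3c7 = 4 (sole candidate).
r4c9 = 9 (sole candidate).
r5c6 = 5 (sole candidate).
r5c8 = 2 (sole candidate).
r5c9 = 3 (sole candidate).
r6c3 = 5 (sole candidate).
r7c1 = 2 (sole candidate).
r7c7 = 9 (sole candidate).
r8c1 = 6 (sole candidate).
r9c2 = 1: row 9 has {2,4,5,6,7,8,9}; col 2 has {2,3,4,5,7,8,9}; box has {2,4,5,6,7,8,9} → only 1 remains.
r4c7 = 8 (sole candidate).
r5c3 = 9 (sole candidate).
r5c5 = 8 (sole candidate).
r6c2 = 6 (sole candidate).
r6c5 = 2 (sole candidate).
r6c7 = 1 (sole candidate).
r9c1 = 3: row 9 has {1,2,4,5,6,7,8,9}; col 1 has {2,4,5,6,9}; box has {1,2,4,5,6,7,8,9} → only 3 remains.

314692785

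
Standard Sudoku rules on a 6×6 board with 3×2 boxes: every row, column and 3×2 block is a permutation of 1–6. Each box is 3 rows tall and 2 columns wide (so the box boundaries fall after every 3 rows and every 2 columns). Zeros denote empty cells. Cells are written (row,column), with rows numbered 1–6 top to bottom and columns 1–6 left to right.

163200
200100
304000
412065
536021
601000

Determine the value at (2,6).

6

(1,6) = 4: row 1 has {1,2,3,6}; col 6 has {1,5}; box has {} → only 4 remains.
(2,3) = 5: row 2 has {1,2}; col 3 has {1,2,3,4,6}; box has {1,2,3,4} → only 5 remains.
(2,5) = 3: row 2 has {1,2,5}; col 5 has {2,6}; box has {4} → only 3 remains.
(2,6) = 6: row 2 has {1,2,3,5}; col 6 has {1,4,5}; box has {3,4} → only 6 remains.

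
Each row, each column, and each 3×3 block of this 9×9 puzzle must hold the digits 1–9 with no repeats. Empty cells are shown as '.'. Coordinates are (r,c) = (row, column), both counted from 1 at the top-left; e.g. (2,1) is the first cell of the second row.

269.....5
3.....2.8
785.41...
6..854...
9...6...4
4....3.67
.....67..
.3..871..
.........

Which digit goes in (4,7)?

(1,6) = 8: row 1 has {2,5,6,9}; col 6 has {1,3,4,6,7}; box has {1,4} → only 8 remains.
(5,6) = 2: row 5 has {4,6,9}; col 6 has {1,3,4,6,7,8}; box has {3,4,5,6,8} → only 2 remains.
(8,1) = 5: row 8 has {1,3,7,8}; col 1 has {2,3,4,6,7,9}; box has {3} → only 5 remains.
(1,8) = 1: in row 1, 1 can only go here (every other open cell in that row sees a 1).
(1,7) = 4: in row 1, 4 can only go here (every other open cell in that row sees a 4).
(2,4) = 6: in row 2, 6 can only go here (every other open cell in that row sees a 6).
(2,6) = 5: in row 2, 5 can only go here (every other open cell in that row sees a 5).
(9,6) = 9: row 9 has {}; col 6 has {1,2,3,4,5,6,7,8}; box has {6,7,8} → only 9 remains.
(3,4) = 2: in row 3, 2 can only go here (every other open cell in that row sees a 2).
(8,4) = 4: row 8 has {1,3,5,7,8}; col 4 has {2,6,8}; box has {6,7,8,9} → only 4 remains.
(7,2) = 9: in column 2, 9 can only go here (every other open cell in that column sees a 9).
(6,4) = 9: in column 4, 9 can only go here (every other open cell in that column sees a 9).
(6,5) = 1: row 6 has {3,4,6,7,9}; col 5 has {4,5,6,8}; box has {2,3,4,5,6,8,9} → only 1 remains.
(5,4) = 7: row 5 has {2,4,6,9}; col 4 has {2,4,6,8,9}; box has {1,2,3,4,5,6,8,9} → only 7 remains.
(1,4) = 3: row 1 has {1,2,4,5,6,8,9}; col 4 has {2,4,6,7,8,9}; box has {1,2,4,5,6,8} → only 3 remains.
(1,5) = 7: row 1 has {1,2,3,4,5,6,8,9}; col 5 has {1,4,5,6,8}; box has {1,2,3,4,5,6,8} → only 7 remains.
(2,5) = 9: row 2 has {2,3,5,6,8}; col 5 has {1,4,5,6,7,8}; box has {1,2,3,4,5,6,7,8} → only 9 remains.
(2,8) = 7: row 2 has {2,3,5,6,8,9}; col 8 has {1,6}; box has {1,2,4,5,8} → only 7 remains.
(4,9) = 1: in column 9, 1 can only go here (every other open cell in that column sees a 1).
(4,8) = 2: in box 6, 2 can only go here (every other open cell in that box sees a 2).
(4,2) = 7: row 4 has {1,2,4,5,6,8}; col 2 has {3,6,8,9}; box has {4,6,9} → only 7 remains.
(4,3) = 3: row 4 has {1,2,4,5,6,7,8}; col 3 has {5,9}; box has {4,6,7,9} → only 3 remains.
(4,7) = 9: row 4 has {1,2,3,4,5,6,7,8}; col 7 has {1,2,4,7}; box has {1,2,4,6,7} → only 9 remains.

9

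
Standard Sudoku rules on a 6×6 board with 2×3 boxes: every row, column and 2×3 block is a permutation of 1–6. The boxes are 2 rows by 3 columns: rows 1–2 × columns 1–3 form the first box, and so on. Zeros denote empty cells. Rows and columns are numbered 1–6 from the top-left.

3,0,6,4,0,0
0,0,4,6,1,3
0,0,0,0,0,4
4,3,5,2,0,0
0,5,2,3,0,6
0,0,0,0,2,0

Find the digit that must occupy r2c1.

r1c5 = 5: row 1 has {3,4,6}; col 5 has {1,2}; box has {1,3,4,6} → only 5 remains.
r1c6 = 2: row 1 has {3,4,5,6}; col 6 has {3,4,6}; box has {1,3,4,5,6} → only 2 remains.
r2c2 = 2: row 2 has {1,3,4,6}; col 2 has {3,5}; box has {3,4,6} → only 2 remains.
r3c3 = 1: row 3 has {4}; col 3 has {2,4,5,6}; box has {3,4,5} → only 1 remains.
r3c4 = 5: row 3 has {1,4}; col 4 has {2,3,4,6}; box has {2,4} → only 5 remains.
r4c5 = 6: row 4 has {2,3,4,5}; col 5 has {1,2,5}; box has {2,4,5} → only 6 remains.
r4c6 = 1: row 4 has {2,3,4,5,6}; col 6 has {2,3,4,6}; box has {2,4,5,6} → only 1 remains.
r5c1 = 1: row 5 has {2,3,5,6}; col 1 has {3,4}; box has {2,5} → only 1 remains.
r5c5 = 4: row 5 has {1,2,3,5,6}; col 5 has {1,2,5,6}; box has {2,3,6} → only 4 remains.
r6c1 = 6: row 6 has {2}; col 1 has {1,3,4}; box has {1,2,5} → only 6 remains.
r6c2 = 4: row 6 has {2,6}; col 2 has {2,3,5}; box has {1,2,5,6} → only 4 remains.
r6c3 = 3: row 6 has {2,4,6}; col 3 has {1,2,4,5,6}; box has {1,2,4,5,6} → only 3 remains.
r6c4 = 1: row 6 has {2,3,4,6}; col 4 has {2,3,4,5,6}; box has {2,3,4,6} → only 1 remains.
r6c6 = 5: row 6 has {1,2,3,4,6}; col 6 has {1,2,3,4,6}; box has {1,2,3,4,6} → only 5 remains.
r1c2 = 1: row 1 has {2,3,4,5,6}; col 2 has {2,3,4,5}; box has {2,3,4,6} → only 1 remains.
r2c1 = 5: row 2 has {1,2,3,4,6}; col 1 has {1,3,4,6}; box has {1,2,3,4,6} → only 5 remains.

5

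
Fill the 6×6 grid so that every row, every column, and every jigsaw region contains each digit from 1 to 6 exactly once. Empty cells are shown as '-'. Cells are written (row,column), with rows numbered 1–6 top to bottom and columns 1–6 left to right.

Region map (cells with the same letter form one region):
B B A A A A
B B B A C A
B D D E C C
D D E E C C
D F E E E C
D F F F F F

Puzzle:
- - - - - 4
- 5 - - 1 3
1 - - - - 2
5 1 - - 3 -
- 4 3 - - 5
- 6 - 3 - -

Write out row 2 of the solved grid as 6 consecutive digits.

654213

(3,2) = 3: row 3 has {1,2}; col 2 has {1,4,5,6}; region has {1,5} → only 3 remains.
(4,6) = 6: row 4 has {1,3,5}; col 6 has {2,3,4,5}; region has {1,2,3,5} → only 6 remains.
(6,6) = 1: row 6 has {3,6}; col 6 has {2,3,4,5,6}; region has {3,4,6} → only 1 remains.
(1,2) = 2: row 1 has {4}; col 2 has {1,3,4,5,6}; region has {1,5} → only 2 remains.
(3,5) = 4: row 3 has {1,2,3}; col 5 has {1,3}; region has {1,2,3,5,6} → only 4 remains.
(3,3) = 6: row 3 has {1,2,3,4}; col 3 has {3}; region has {1,3,5} → only 6 remains.
(3,4) = 5: row 3 has {1,2,3,4,6}; col 4 has {3}; region has {3} → only 5 remains.
(5,1) = 2: row 5 has {3,4,5}; col 1 has {1,5}; region has {1,3,5,6} → only 2 remains.
(5,5) = 6: row 5 has {2,3,4,5}; col 5 has {1,3,4}; region has {3,5} → only 6 remains.
(6,1) = 4: row 6 has {1,3,6}; col 1 has {1,2,5}; region has {1,2,3,5,6} → only 4 remains.
(1,5) = 5: row 1 has {2,4}; col 5 has {1,3,4,6}; region has {3,4} → only 5 remains.
(2,1) = 6: row 2 has {1,3,5}; col 1 has {1,2,4,5}; region has {1,2,5} → only 6 remains.
(2,3) = 4: row 2 has {1,3,5,6}; col 3 has {3,6}; region has {1,2,5,6} → only 4 remains.
(2,4) = 2: row 2 has {1,3,4,5,6}; col 4 has {3,5}; region has {3,4,5} → only 2 remains.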